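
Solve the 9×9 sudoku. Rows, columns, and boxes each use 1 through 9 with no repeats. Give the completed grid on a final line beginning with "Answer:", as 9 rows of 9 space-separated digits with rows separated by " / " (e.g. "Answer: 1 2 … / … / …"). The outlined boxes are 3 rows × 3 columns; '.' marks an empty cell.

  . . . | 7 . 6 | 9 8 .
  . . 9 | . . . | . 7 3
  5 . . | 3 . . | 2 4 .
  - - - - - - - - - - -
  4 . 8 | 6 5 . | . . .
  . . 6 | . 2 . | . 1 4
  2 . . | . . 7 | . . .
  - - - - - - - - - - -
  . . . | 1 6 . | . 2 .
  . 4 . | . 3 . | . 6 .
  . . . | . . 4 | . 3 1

Step 1. [r6c8∈{5,9}] across col 8, 5 lands solely at r6c8 ⇒ r6c8=5.
Step 2. [r2c7∈{1,5,6}] across col 7, 1 lands solely at r2c7. So r2c7=1.
Step 3. [r9c5∈{7,8,9}] across col 5, 7 lands solely at r9c5 ⇒ r9c5=7.
Step 4. [r5c2∈{3,5,7,9}] r5c2 is the only open cell in row 5 admitting 5. So r5c2=5.
Step 5. [r4c8∈{9}] nothing but 9 survives at r4c8. So r4c8=9.
Step 6. [r1c3∈{1,2,3,4}] in col 3, 4 fits only at r1c3. So r1c3=4.
Step 7. [r1c5∈{1}] nothing but 1 survives at r1c5. So r1c5=1.
Step 8. [r8c1∈{1,7,8,9}] in col 1, 1 fits only at r8c1 ⇒ r8c1=1.
Step 9. [r6c7∈{3,6,8}] col 7 places 6 nowhere but r6c7 ⇒ r6c7=6.
Step 10. [r6c9∈{8}] only 8 remains possible at r6c9, so r6c9=8.
Step 11. [r7c7∈{4,5,7,8}] in row 7, 4 fits only at r7c7 ⇒ r7c7=4.
Step 12. [r1c1∈{3}] nothing but 3 survives at r1c1, so r1c1=3.
Step 13. [r1c2∈{2}] only 2 remains possible at r1c2. So r1c2=2.
Step 14. [r4c6∈{1,3}] across col 6, 1 lands solely at r4c6 ⇒ r4c6=1.
Step 15. [r5c6∈{3,8,9}] across col 6, 3 lands solely at r5c6 ⇒ r5c6=3.
Step 16. [r5c4∈{8,9}] across row 5, 8 lands solely at r5c4, so r5c4=8.
Step 17. [r5c1∈{7,9}] row 5 places 9 nowhere but r5c1, so r5c1=9.
Step 18. [r7c1∈{7,8}] r7c1 is the only open cell in col 1 admitting 7, so r7c1=7.
Step 19. [r4c2∈{3,7}] r4c2 is the only open cell in box 4 admitting 7. So r4c2=7.
Step 20. [r8c9∈{5,7,9}] across col 9, 7 lands solely at r8c9 ⇒ r8c9=7.
Step 21. [r7c9∈{5,9}] r7c9 is the only open cell in col 9 admitting 9 ⇒ r7c9=9.
Step 22. [r9c2∈{6,8,9}] across col 2, 9 lands solely at r9c2. So r9c2=9.
Step 23. [r9c1∈{6,8}] in row 9, 6 fits only at r9c1, so r9c1=6.
Step 24. [r7c2∈{3,8}] 8 has one home in box 7: r7c2 ⇒ r7c2=8.
Step 25. [r8c6∈{2,5,8,9}] in box 8, 8 fits only at r8c6. So r8c6=8.
Step 26. [r7c6∈{5}] r7c6's peers cover all but 5. So r7c6=5.
Step 27. [r9c4∈{2}] r9c4's peers cover all but 2. So r9c4=2.
Step 28. [r9c3∈{5}] only 5 remains possible at r9c3, so r9c3=5.
Step 29. [r6c2∈{1,3}] 3 has one home in col 2: r6c2 ⇒ r6c2=3.
Step 30. [r3c2∈{1,6}] col 2 places 1 nowhere but r3c2. So r3c2=1.
Step 31. [r3c5∈{8,9}] row 3 places 8 nowhere but r3c5. So r3c5=8.
Step 32. [r2c5∈{4}] r2c5 has the single candidate 4, so r2c5=4.
Step 33. [r6c5∈{9}] r6c5 has the single candidate 9 ⇒ r6c5=9.
Step 34. [r2c2∈{6}] nothing but 6 survives at r2c2, so r2c2=6.
Step 35. [r4c7∈{3}] r4c7 has the single candidate 3 ⇒ r4c7=3.
Step 36. [r8c3∈{2}] r8c3's peers cover all but 2 ⇒ r8c3=2.
Step 37. [r3c6∈{9}] nothing but 9 survives at r3c6. So r3c6=9.
Step 38. [r7c3∈{3}] only 3 remains possible at r7c3, so r7c3=3.
Step 39. [r5c7∈{7}] r5c7's peers cover all but 7 ⇒ r5c7=7.
Step 40. [r9c7∈{8}] nothing but 8 survives at r9c7, so r9c7=8.
Step 41. [r8c7∈{5}] r8c7 has the single candidate 5. So r8c7=5.
Step 42. [r6c4∈{4}] nothing but 4 survives at r6c4 ⇒ r6c4=4.
Step 43. [r1c9∈{5}] r1c9 has the single candidate 5 ⇒ r1c9=5.
Step 44. [r3c3∈{7}] r3c3's peers cover all but 7, so r3c3=7.
Step 45. [r2c6∈{2}] r2c6 is down to just 2, so r2c6=2.
Step 46. [r3c9∈{6}] only 6 remains possible at r3c9 ⇒ r3c9=6.
Step 47. [r2c4∈{5}] r2c4 has the single candidate 5, so r2c4=5.
Step 48. [r2c1∈{8}] r2c1 is down to just 8. So r2c1=8.
Step 49. [r4c9∈{2}] nothing but 2 survives at r4c9. So r4c9=2.
Step 50. [r6c3∈{1}] r6c3 has the single candidate 1 ⇒ r6c3=1.
Step 51. [r8c4∈{9}] r8c4 is down to just 9, so r8c4=9.

Answer: 3 2 4 7 1 6 9 8 5 / 8 6 9 5 4 2 1 7 3 / 5 1 7 3 8 9 2 4 6 / 4 7 8 6 5 1 3 9 2 / 9 5 6 8 2 3 7 1 4 / 2 3 1 4 9 7 6 5 8 / 7 8 3 1 6 5 4 2 9 / 1 4 2 9 3 8 5 6 7 / 6 9 5 2 7 4 8 3 1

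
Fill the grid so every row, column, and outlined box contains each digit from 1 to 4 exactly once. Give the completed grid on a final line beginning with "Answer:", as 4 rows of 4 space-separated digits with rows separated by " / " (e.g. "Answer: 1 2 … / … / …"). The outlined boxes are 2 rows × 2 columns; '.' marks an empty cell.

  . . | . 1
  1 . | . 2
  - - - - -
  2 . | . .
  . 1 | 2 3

Step 1. [r1c1∈{3,4}] r1c1 is the only open cell in col 1 admitting 3. So r1c1=3.
Step 2. [r2c2∈{4}] nothing but 4 survives at r2c2 ⇒ r2c2=4.
Step 3. [r3c4∈{4}] r3c4 is down to just 4, so r3c4=4.
Step 4. [r4c1∈{4}] r4c1 is down to just 4 ⇒ r4c1=4.
Step 5. [r1c3∈{4}] nothing but 4 survives at r1c3. So r1c3=4.
Step 6. [r3c3∈{1}] only 1 remains possible at r3c3 ⇒ r3c3=1.
Step 7. [r1c2∈{2}] only 2 remains possible at r1c2 ⇒ r1c2=2.
Step 8. [r3c2∈{3}] r3c2 is down to just 3 ⇒ r3c2=3.
Step 9. [r2c3∈{3}] r2c3 is down to just 3. So r2c3=3.

Answer: 3 2 4 1 / 1 4 3 2 / 2 3 1 4 / 4 1 2 3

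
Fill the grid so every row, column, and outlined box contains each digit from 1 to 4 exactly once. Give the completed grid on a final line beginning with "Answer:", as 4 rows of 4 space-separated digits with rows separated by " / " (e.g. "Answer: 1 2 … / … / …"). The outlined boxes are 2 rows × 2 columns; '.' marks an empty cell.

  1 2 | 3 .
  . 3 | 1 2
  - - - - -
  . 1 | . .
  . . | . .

Step 1. [r4c2∈{4}] r4c2 is down to just 4 ⇒ r4c2=4.
Step 2. [r4c3∈{2}] nothing but 2 survives at r4c3. So r4c3=2.
Step 3. [r4c1∈{3}] r4c1 has the single candidate 3. So r4c1=3.
Step 4. [r1c4∈{4}] only 4 remains possible at r1c4. So r1c4=4.
Step 5. [r4c4∈{1}] r4c4's peers cover all but 1 ⇒ r4c4=1.
Step 6. [r3c4∈{3}] nothing but 3 survives at r3c4. So r3c4=3.
Step 7. [r3c3∈{4}] nothing but 4 survives at r3c3, so r3c3=4.
Step 8. [r3c1∈{2}] only 2 remains possible at r3c1. So r3c1=2.
Step 9. [r2c1∈{4}] r2c1 has the single candidate 4, so r2c1=4.

Answer: 1 2 3 4 / 4 3 1 2 / 2 1 4 3 / 3 4 2 1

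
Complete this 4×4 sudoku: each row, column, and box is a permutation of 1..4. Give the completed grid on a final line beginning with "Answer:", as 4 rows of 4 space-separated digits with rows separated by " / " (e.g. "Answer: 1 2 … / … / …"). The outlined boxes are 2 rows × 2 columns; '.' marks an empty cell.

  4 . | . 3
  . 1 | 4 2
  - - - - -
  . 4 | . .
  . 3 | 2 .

Step 1. [r3c4∈{1}] r3c4's peers cover all but 1, so r3c4=1.
Step 2. [r4c4∈{4}] r4c4 is down to just 4. So r4c4=4.
Step 3. [r2c1∈{3}] r2c1 is down to just 3 ⇒ r2c1=3.
Step 4. [r1c3∈{1}] only 1 remains possible at r1c3, so r1c3=1.
Step 5. [r4c1∈{1}] nothing but 1 survives at r4c1, so r4c1=1.
Step 6. [r3c1∈{2}] r3c1 has the single candidate 2, so r3c1=2.
Step 7. [r3c3∈{3}] r3c3 is down to just 3. So r3c3=3.
Step 8. [r1c2∈{2}] only 2 remains possible at r1c2, so r1c2=2.

Answer: 4 2 1 3 / 3 1 4 2 / 2 4 3 1 / 1 3 2 4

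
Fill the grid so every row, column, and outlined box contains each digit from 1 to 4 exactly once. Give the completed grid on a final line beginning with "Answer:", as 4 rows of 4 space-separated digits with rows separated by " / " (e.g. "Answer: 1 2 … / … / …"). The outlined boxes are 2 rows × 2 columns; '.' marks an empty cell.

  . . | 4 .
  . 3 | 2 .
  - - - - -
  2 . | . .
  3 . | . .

Step 1. [r2c4∈{1}] r2c4 has the single candidate 1 ⇒ r2c4=1.
Step 2. [r3c3∈{1,3}] 3 has one home in col 3: r3c3. So r3c3=3.
Step 3. [r3c2∈{1,4}] 1 has one home in row 3: r3c2 ⇒ r3c2=1.
Step 4. [r4c2∈{4}] nothing but 4 survives at r4c2, so r4c2=4.
Step 5. [r4c4∈{2}] only 2 remains possible at r4c4 ⇒ r4c4=2.
Step 6. [r2c1∈{4}] r2c1 has the single candidate 4, so r2c1=4.
Step 7. [r1c1∈{1}] nothing but 1 survives at r1c1, so r1c1=1.
Step 8. [r4c3∈{1}] r4c3 is down to just 1. So r4c3=1.
Step 9. [r1c2∈{2}] r1c2 has the single candidate 2, so r1c2=2.
Step 10. [r1c4∈{3}] r1c4 has the single candidate 3, so r1c4=3.
Step 11. [r3c4∈{4}] r3c4's peers cover all but 4, so r3c4=4.

Answer: 1 2 4 3 / 4 3 2 1 / 2 1 3 4 / 3 4 1 2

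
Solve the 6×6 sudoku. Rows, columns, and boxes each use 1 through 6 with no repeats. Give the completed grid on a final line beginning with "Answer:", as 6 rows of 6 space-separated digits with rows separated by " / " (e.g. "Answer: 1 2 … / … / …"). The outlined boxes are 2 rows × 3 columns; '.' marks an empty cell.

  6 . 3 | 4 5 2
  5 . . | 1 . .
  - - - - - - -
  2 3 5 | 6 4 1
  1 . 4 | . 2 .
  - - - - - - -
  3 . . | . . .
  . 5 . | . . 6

Step 1. [r2c3∈{2}] r2c3 has the single candidate 2, so r2c3=2.
Step 2. [r5c2∈{1,2,4,6}] col 2 places 2 nowhere but r5c2 ⇒ r5c2=2.
Step 3. [r5c4∈{5}] nothing but 5 survives at r5c4 ⇒ r5c4=5.
Step 4. [r4c4∈{3}] r4c4 is down to just 3. So r4c4=3.
Step 5. [r5c5∈{1}] r5c5's peers cover all but 1. So r5c5=1.
Step 6. [r2c6∈{3}] r2c6 has the single candidate 3, so r2c6=3.
Step 7. [r2c2∈{4}] only 4 remains possible at r2c2 ⇒ r2c2=4.
Step 8. [r6c1∈{4}] r6c1 has the single candidate 4 ⇒ r6c1=4.
Step 9. [r5c6∈{4}] r5c6 is down to just 4 ⇒ r5c6=4.
Step 10. [r2c5∈{6}] nothing but 6 survives at r2c5. So r2c5=6.
Step 11. [r1c2∈{1}] r1c2 has the single candidate 1. So r1c2=1.
Step 12. [r6c5∈{3}] r6c5 has the single candidate 3 ⇒ r6c5=3.
Step 13. [r5c3∈{6}] r5c3's peers cover all but 6 ⇒ r5c3=6.
Step 14. [r6c3∈{1}] only 1 remains possible at r6c3. So r6c3=1.
Step 15. [r4c2∈{6}] r4c2 has the single candidate 6. So r4c2=6.
Step 16. [r4c6∈{5}] r4c6 has the single candidate 5. So r4c6=5.
Step 17. [r6c4∈{2}] r6c4's peers cover all but 2, so r6c4=2.

Answer: 6 1 3 4 5 2 / 5 4 2 1 6 3 / 2 3 5 6 4 1 / 1 6 4 3 2 5 / 3 2 6 5 1 4 / 4 5 1 2 3 6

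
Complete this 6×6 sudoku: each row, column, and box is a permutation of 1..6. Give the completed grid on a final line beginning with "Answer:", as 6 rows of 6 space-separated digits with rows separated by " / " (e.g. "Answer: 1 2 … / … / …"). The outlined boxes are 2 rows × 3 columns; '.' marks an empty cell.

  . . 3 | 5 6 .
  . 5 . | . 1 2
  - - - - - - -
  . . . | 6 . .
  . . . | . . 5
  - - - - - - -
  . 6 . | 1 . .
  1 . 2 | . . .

Step 1. [r1c6∈{4}] nothing but 4 survives at r1c6. So r1c6=4.
Step 2. [r5c6∈{3}] r5c6's peers cover all but 3. So r5c6=3.
Step 3. [r4c4∈{2,3,4}] across col 4, 2 lands solely at r4c4. So r4c4=2.
Step 4. [r6c4∈{4}] nothing but 4 survives at r6c4, so r6c4=4.
Step 5. [r1c2∈{1,2}] r1c2 is the only open cell in row 1 admitting 1 ⇒ r1c2=1.
Step 6. [r4c3∈{1,4,6}] 1 has one home in row 4: r4c3 ⇒ r4c3=1.
Step 7. [r4c1∈{3,4,6}] across row 4, 6 lands solely at r4c1. So r4c1=6.
Step 8. [r3c1∈{2,3,4,5}] across col 1, 3 lands solely at r3c1, so r3c1=3.
Step 9. [r4c2∈{4}] r4c2 has the single candidate 4, so r4c2=4.
Step 10. [r5c1∈{4,5}] in col 1, 5 fits only at r5c1. So r5c1=5.
Step 11. [r2c3∈{4,6}] 6 has one home in row 2: r2c3. So r2c3=6.
Step 12. [r2c1∈{4}] nothing but 4 survives at r2c1. So r2c1=4.
Step 13. [r6c5∈{5}] r6c5's peers cover all but 5. So r6c5=5.
Step 14. [r3c6∈{1}] r3c6 has the single candidate 1, so r3c6=1.
Step 15. [r6c2∈{3}] only 3 remains possible at r6c2, so r6c2=3.
Step 16. [r1c1∈{2}] r1c1 has the single candidate 2 ⇒ r1c1=2.
Step 17. [r6c6∈{6}] only 6 remains possible at r6c6 ⇒ r6c6=6.
Step 18. [r4c5∈{3}] nothing but 3 survives at r4c5. So r4c5=3.
Step 19. [r3c2∈{2}] r3c2 has the single candidate 2. So r3c2=2.
Step 20. [r3c5∈{4}] r3c5 has the single candidate 4 ⇒ r3c5=4.
Step 21. [r2c4∈{3}] nothing but 3 survives at r2c4. So r2c4=3.
Step 22. [r3c3∈{5}] r3c3 is down to just 5, so r3c3=5.
Step 23. [r5c3∈{4}] nothing but 4 survives at r5c3, so r5c3=4.
Step 24. [r5c5∈{2}] only 2 remains possible at r5c5. So r5c5=2.

Answer: 2 1 3 5 6 4 / 4 5 6 3 1 2 / 3 2 5 6 4 1 / 6 4 1 2 3 5 / 5 6 4 1 2 3 / 1 3 2 4 5 6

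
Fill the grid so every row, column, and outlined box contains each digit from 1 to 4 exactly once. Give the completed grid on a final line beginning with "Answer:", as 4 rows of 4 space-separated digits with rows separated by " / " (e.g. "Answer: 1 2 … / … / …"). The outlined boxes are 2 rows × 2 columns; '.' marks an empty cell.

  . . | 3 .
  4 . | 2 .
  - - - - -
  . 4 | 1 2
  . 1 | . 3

Step 1. [r1c1∈{1,2}] across col 1, 1 lands solely at r1c1. So r1c1=1.
Step 2. [r3c1∈{3}] only 3 remains possible at r3c1, so r3c1=3.
Step 3. [r4c3∈{4}] r4c3 is down to just 4 ⇒ r4c3=4.
Step 4. [r4c1∈{2}] r4c1 is down to just 2, so r4c1=2.
Step 5. [r2c2∈{3}] nothing but 3 survives at r2c2 ⇒ r2c2=3.
Step 6. [r1c2∈{2}] nothing but 2 survives at r1c2. So r1c2=2.
Step 7. [r2c4∈{1}] nothing but 1 survives at r2c4, so r2c4=1.
Step 8. [r1c4∈{4}] r1c4's peers cover all but 4, so r1c4=4.

Answer: 1 2 3 4 / 4 3 2 1 / 3 4 1 2 / 2 1 4 3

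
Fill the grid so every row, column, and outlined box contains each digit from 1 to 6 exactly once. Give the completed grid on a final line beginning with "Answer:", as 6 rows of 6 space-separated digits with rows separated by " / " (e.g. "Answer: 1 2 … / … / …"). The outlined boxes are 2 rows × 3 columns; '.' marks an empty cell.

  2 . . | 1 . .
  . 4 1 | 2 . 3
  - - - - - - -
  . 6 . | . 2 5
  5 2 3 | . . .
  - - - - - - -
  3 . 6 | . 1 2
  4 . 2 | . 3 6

Step 1. [r1c5∈{4,5,6}] across row 1, 6 lands solely at r1c5. So r1c5=6.
Step 2. [r5c4∈{4,5}] across row 5, 4 lands solely at r5c4. So r5c4=4.
Step 3. [r5c2∈{5}] r5c2 has the single candidate 5, so r5c2=5.
Step 4. [r4c5∈{4}] r4c5 is down to just 4 ⇒ r4c5=4.
Step 5. [r6c4∈{5}] nothing but 5 survives at r6c4, so r6c4=5.
Step 6. [r1c6∈{4}] r1c6 is down to just 4 ⇒ r1c6=4.
Step 7. [r3c4∈{3}] nothing but 3 survives at r3c4, so r3c4=3.
Step 8. [r1c2∈{3}] r1c2 has the single candidate 3. So r1c2=3.
Step 9. [r3c3∈{4}] r3c3 is down to just 4. So r3c3=4.
Step 10. [r2c1∈{6}] r2c1 is down to just 6, so r2c1=6.
Step 11. [r2c5∈{5}] only 5 remains possible at r2c5, so r2c5=5.
Step 12. [r4c4∈{6}] nothing but 6 survives at r4c4 ⇒ r4c4=6.
Step 13. [r3c1∈{1}] r3c1's peers cover all but 1, so r3c1=1.
Step 14. [r6c2∈{1}] r6c2 has the single candidate 1 ⇒ r6c2=1.
Step 15. [r4c6∈{1}] r4c6's peers cover all but 1, so r4c6=1.
Step 16. [r1c3∈{5}] r1c3 is down to just 5. So r1c3=5.

Answer: 2 3 5 1 6 4 / 6 4 1 2 5 3 / 1 6 4 3 2 5 / 5 2 3 6 4 1 / 3 5 6 4 1 2 / 4 1 2 5 3 6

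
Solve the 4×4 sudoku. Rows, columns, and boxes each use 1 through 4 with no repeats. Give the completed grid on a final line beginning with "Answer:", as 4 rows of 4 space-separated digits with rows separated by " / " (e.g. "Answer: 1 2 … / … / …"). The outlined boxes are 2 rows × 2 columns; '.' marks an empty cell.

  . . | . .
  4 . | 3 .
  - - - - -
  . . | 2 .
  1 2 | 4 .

Step 1. [r3c1∈{3}] nothing but 3 survives at r3c1, so r3c1=3.
Step 2. [r1c3∈{1}] r1c3's peers cover all but 1, so r1c3=1.
Step 3. [r1c1∈{2}] r1c1's peers cover all but 2, so r1c1=2.
Step 4. [r3c4∈{1}] r3c4 has the single candidate 1 ⇒ r3c4=1.
Step 5. [r3c2∈{4}] r3c2 is down to just 4, so r3c2=4.
Step 6. [r2c4∈{2}] r2c4 has the single candidate 2, so r2c4=2.
Step 7. [r4c4∈{3}] r4c4 is down to just 3. So r4c4=3.
Step 8. [r1c4∈{4}] r1c4 has the single candidate 4. So r1c4=4.
Step 9. [r2c2∈{1}] nothing but 1 survives at r2c2, so r2c2=1.
Step 10. [r1c2∈{3}] r1c2 is down to just 3, so r1c2=3.

Answer: 2 3 1 4 / 4 1 3 2 / 3 4 2 1 / 1 2 4 3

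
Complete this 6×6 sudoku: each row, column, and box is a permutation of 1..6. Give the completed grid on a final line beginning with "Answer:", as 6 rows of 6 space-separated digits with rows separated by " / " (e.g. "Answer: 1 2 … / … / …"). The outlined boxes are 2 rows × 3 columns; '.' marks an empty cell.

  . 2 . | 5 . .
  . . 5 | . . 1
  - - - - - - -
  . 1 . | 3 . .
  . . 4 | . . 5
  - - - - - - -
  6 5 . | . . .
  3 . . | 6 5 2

Step 1. [r1c3∈{1,3,6}] r1c3 is the only open cell in col 3 admitting 3, so r1c3=3.
Step 2. [r4c1∈{2}] r4c1 is down to just 2. So r4c1=2.
Step 3. [r2c5∈{2,3,4,6}] in row 2, 3 fits only at r2c5. So r2c5=3.
Step 4. [r3c3∈{6}] only 6 remains possible at r3c3. So r3c3=6.
Step 5. [r3c6∈{4}] r3c6 has the single candidate 4. So r3c6=4.
Step 6. [r2c1∈{4}] r2c1 has the single candidate 4 ⇒ r2c1=4.
Step 7. [r5c4∈{1,4}] col 4 places 4 nowhere but r5c4. So r5c4=4.
Step 8. [r5c5∈{1}] r5c5 is down to just 1 ⇒ r5c5=1.
Step 9. [r4c5∈{6}] only 6 remains possible at r4c5 ⇒ r4c5=6.
Step 10. [r1c1∈{1}] r1c1's peers cover all but 1 ⇒ r1c1=1.
Step 11. [r5c3∈{2}] r5c3's peers cover all but 2. So r5c3=2.
Step 12. [r6c3∈{1}] r6c3 has the single candidate 1 ⇒ r6c3=1.
Step 13. [r4c4∈{1}] only 1 remains possible at r4c4 ⇒ r4c4=1.
Step 14. [r6c2∈{4}] r6c2's peers cover all but 4. So r6c2=4.
Step 15. [r5c6∈{3}] r5c6 has the single candidate 3, so r5c6=3.
Step 16. [r3c5∈{2}] only 2 remains possible at r3c5, so r3c5=2.
Step 17. [r4c2∈{3}] r4c2 is down to just 3, so r4c2=3.
Step 18. [r2c2∈{6}] nothing but 6 survives at r2c2. So r2c2=6.
Step 19. [r1c6∈{6}] r1c6's peers cover all but 6, so r1c6=6.
Step 20. [r3c1∈{5}] nothing but 5 survives at r3c1 ⇒ r3c1=5.
Step 21. [r2c4∈{2}] only 2 remains possible at r2c4 ⇒ r2c4=2.
Step 22. [r1c5∈{4}] nothing but 4 survives at r1c5. So r1c5=4.

Answer: 1 2 3 5 4 6 / 4 6 5 2 3 1 / 5 1 6 3 2 4 / 2 3 4 1 6 5 / 6 5 2 4 1 3 / 3 4 1 6 5 2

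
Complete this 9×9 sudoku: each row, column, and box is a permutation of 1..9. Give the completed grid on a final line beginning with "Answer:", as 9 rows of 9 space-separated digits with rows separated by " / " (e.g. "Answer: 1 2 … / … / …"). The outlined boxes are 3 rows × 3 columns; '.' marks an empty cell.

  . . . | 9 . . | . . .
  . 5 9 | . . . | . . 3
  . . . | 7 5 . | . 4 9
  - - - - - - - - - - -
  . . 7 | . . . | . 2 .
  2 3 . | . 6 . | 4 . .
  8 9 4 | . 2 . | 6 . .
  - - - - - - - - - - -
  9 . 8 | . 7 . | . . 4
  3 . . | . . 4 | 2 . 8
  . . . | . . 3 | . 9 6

Step 1. [r5c6∈{1,5,7,8,9}] 9 has one home in row 5: r5c6, so r5c6=9.
Step 2. [r1c9∈{1,2,5,7}] in col 9, 2 fits only at r1c9. So r1c9=2.
Step 3. [r1c5∈{1,3,4,8}] r1c5 is the only open cell in box 2 admitting 3. So r1c5=3.
Step 4. [r4c7∈{1,3,5,8,9}] row 4 places 9 nowhere but r4c7, so r4c7=9.
Step 5. [r5c8∈{1,5,7,8}] box 6 places 8 nowhere but r5c8 ⇒ r5c8=8.
Step 6. [r6c8∈{1,3,5,7}] box 6 places 3 nowhere but r6c8 ⇒ r6c8=3.
Step 7. [r4c4∈{1,3,4,5,8}] row 4 places 3 nowhere but r4c4 ⇒ r4c4=3.
Step 8. [r2c4∈{1,2,4,6,8}] col 4 places 4 nowhere but r2c4, so r2c4=4.
Step 9. [r2c6∈{1,2,6,8}] 2 has one home in row 2: r2c6. So r2c6=2.
Step 10. [r9c4∈{1,2,5,8}] across col 4, 8 lands solely at r9c4. So r9c4=8.
Step 11. [r9c5∈{1}] r9c5 has the single candidate 1 ⇒ r9c5=1.
Step 12. [r2c5∈{8}] only 8 remains possible at r2c5, so r2c5=8.
Step 13. [r6c6∈{1,5,7}] r6c6 is the only open cell in col 6 admitting 7. So r6c6=7.
Step 14. [r7c4∈{2,5,6}] r7c4 is the only open cell in col 4 admitting 2 ⇒ r7c4=2.
Step 15. [r8c4∈{5,6}] col 4 places 6 nowhere but r8c4, so r8c4=6.
Step 16. [r7c2∈{1,6}] across row 7, 6 lands solely at r7c2. So r7c2=6.
Step 17. [r4c2∈{1}] nothing but 1 survives at r4c2. So r4c2=1.
Step 18. [r5c3∈{5}] r5c3 is down to just 5. So r5c3=5.
Step 19. [r8c8∈{1,5,7}] row 8 places 5 nowhere but r8c8 ⇒ r8c8=5.
Step 20. [r9c7∈{7}] r9c7 is down to just 7 ⇒ r9c7=7.
Step 21. [r2c7∈{1}] r2c7 has the single candidate 1. So r2c7=1.
Step 22. [r3c3∈{1,2,3,6}] r3c3 is the only open cell in row 3 admitting 3. So r3c3=3.
Step 23. [r1c3∈{1,6}] r1c3 is the only open cell in col 3 admitting 6 ⇒ r1c3=6.
Step 24. [r6c4∈{1,5}] across col 4, 5 lands solely at r6c4, so r6c4=5.
Step 25. [r1c8∈{7}] r1c8's peers cover all but 7 ⇒ r1c8=7.
Step 26. [r3c1∈{1}] r3c1 is down to just 1. So r3c1=1.
Step 27. [r3c2∈{2,8}] r3c2 is the only open cell in row 3 admitting 2 ⇒ r3c2=2.
Step 28. [r9c2∈{4}] only 4 remains possible at r9c2 ⇒ r9c2=4.
Step 29. [r5c9∈{1,7}] r5c9 is the only open cell in row 5 admitting 7, so r5c9=7.
Step 30. [r1c7∈{5,8}] across row 1, 5 lands solely at r1c7, so r1c7=5.
Step 31. [r5c4∈{1}] nothing but 1 survives at r5c4, so r5c4=1.
Step 32. [r2c8∈{6}] r2c8 has the single candidate 6, so r2c8=6.
Step 33. [r7c7∈{3}] nothing but 3 survives at r7c7 ⇒ r7c7=3.
Step 34. [r6c9∈{1}] only 1 remains possible at r6c9 ⇒ r6c9=1.
Step 35. [r7c6∈{5}] nothing but 5 survives at r7c6. So r7c6=5.
Step 36. [r1c6∈{1}] r1c6 is down to just 1. So r1c6=1.
Step 37. [r7c8∈{1}] r7c8 is down to just 1, so r7c8=1.
Step 38. [r8c2∈{7}] r8c2's peers cover all but 7. So r8c2=7.
Step 39. [r9c3∈{2}] r9c3 is down to just 2 ⇒ r9c3=2.
Step 40. [r8c5∈{9}] r8c5 is down to just 9 ⇒ r8c5=9.
Step 41. [r4c9∈{5}] r4c9's peers cover all but 5. So r4c9=5.
Step 42. [r1c2∈{8}] r1c2 is down to just 8. So r1c2=8.
Step 43. [r4c1∈{6}] r4c1's peers cover all but 6, so r4c1=6.
Step 44. [r3c6∈{6}] nothing but 6 survives at r3c6. So r3c6=6.
Step 45. [r9c1∈{5}] r9c1's peers cover all but 5 ⇒ r9c1=5.
Step 46. [r8c3∈{1}] only 1 remains possible at r8c3, so r8c3=1.
Step 47. [r3c7∈{8}] nothing but 8 survives at r3c7 ⇒ r3c7=8.
Step 48. [r4c5∈{4}] r4c5 is down to just 4 ⇒ r4c5=4.
Step 49. [r1c1∈{4}] only 4 remains possible at r1c1, so r1c1=4.
Step 50. [r2c1∈{7}] r2c1's peers cover all but 7, so r2c1=7.
Step 51. [r4c6∈{8}] r4c6 has the single candidate 8, so r4c6=8.

Answer: 4 8 6 9 3 1 5 7 2 / 7 5 9 4 8 2 1 6 3 / 1 2 3 7 5 6 8 4 9 / 6 1 7 3 4 8 9 2 5 / 2 3 5 1 6 9 4 8 7 / 8 9 4 5 2 7 6 3 1 / 9 6 8 2 7 5 3 1 4 / 3 7 1 6 9 4 2 5 8 / 5 4 2 8 1 3 7 9 6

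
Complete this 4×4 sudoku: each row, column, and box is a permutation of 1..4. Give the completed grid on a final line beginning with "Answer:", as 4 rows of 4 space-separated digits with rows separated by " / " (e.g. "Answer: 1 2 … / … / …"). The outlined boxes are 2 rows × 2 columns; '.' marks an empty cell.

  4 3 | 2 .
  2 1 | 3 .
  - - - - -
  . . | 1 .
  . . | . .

Step 1. [r4c3∈{4}] only 4 remains possible at r4c3 ⇒ r4c3=4.
Step 2. [r3c1∈{3}] only 3 remains possible at r3c1 ⇒ r3c1=3.
Step 3. [r4c2∈{2}] r4c2 has the single candidate 2 ⇒ r4c2=2.
Step 4. [r4c4∈{3}] only 3 remains possible at r4c4, so r4c4=3.
Step 5. [r3c2∈{4}] r3c2's peers cover all but 4. So r3c2=4.
Step 6. [r1c4∈{1}] r1c4 has the single candidate 1 ⇒ r1c4=1.
Step 7. [r3c4∈{2}] r3c4 is down to just 2. So r3c4=2.
Step 8. [r4c1∈{1}] r4c1 has the single candidate 1, so r4c1=1.
Step 9. [r2c4∈{4}] r2c4 is down to just 4. So r2c4=4.

Answer: 4 3 2 1 / 2 1 3 4 / 3 4 1 2 / 1 2 4 3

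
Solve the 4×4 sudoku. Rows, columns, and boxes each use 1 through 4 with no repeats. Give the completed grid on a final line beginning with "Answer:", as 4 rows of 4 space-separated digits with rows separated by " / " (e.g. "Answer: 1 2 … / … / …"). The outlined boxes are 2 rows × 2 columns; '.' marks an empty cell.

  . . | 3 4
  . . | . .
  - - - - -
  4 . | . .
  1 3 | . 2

Step 1. [r2c3∈{1,2}] across col 3, 2 lands solely at r2c3, so r2c3=2.
Step 2. [r2c4∈{1}] only 1 remains possible at r2c4, so r2c4=1.
Step 3. [r1c1∈{2}] nothing but 2 survives at r1c1. So r1c1=2.
Step 4. [r1c2∈{1}] r1c2 has the single candidate 1. So r1c2=1.
Step 5. [r2c2∈{4}] nothing but 4 survives at r2c2, so r2c2=4.
Step 6. [r3c4∈{3}] r3c4 is down to just 3. So r3c4=3.
Step 7. [r3c2∈{2}] r3c2 has the single candidate 2 ⇒ r3c2=2.
Step 8. [r3c3∈{1}] r3c3 is down to just 1 ⇒ r3c3=1.
Step 9. [r2c1∈{3}] r2c1's peers cover all but 3 ⇒ r2c1=3.
Step 10. [r4c3∈{4}] only 4 remains possible at r4c3, so r4c3=4.

Answer: 2 1 3 4 / 3 4 2 1 / 4 2 1 3 / 1 3 4 2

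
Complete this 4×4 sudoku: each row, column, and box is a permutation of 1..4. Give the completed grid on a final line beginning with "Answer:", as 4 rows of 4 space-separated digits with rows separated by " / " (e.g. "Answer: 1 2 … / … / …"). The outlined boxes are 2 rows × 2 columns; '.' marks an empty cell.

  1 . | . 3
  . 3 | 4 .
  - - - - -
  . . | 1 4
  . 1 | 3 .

Step 1. [r2c1∈{2}] only 2 remains possible at r2c1, so r2c1=2.
Step 2. [r4c1∈{4}] r4c1's peers cover all but 4, so r4c1=4.
Step 3. [r4c4∈{2}] r4c4 has the single candidate 2 ⇒ r4c4=2.
Step 4. [r3c2∈{2}] r3c2 has the single candidate 2. So r3c2=2.
Step 5. [r2c4∈{1}] r2c4's peers cover all but 1, so r2c4=1.
Step 6. [r1c3∈{2}] r1c3 is down to just 2 ⇒ r1c3=2.
Step 7. [r3c1∈{3}] r3c1 has the single candidate 3 ⇒ r3c1=3.
Step 8. [r1c2∈{4}] only 4 remains possible at r1c2. So r1c2=4.

Answer: 1 4 2 3 / 2 3 4 1 / 3 2 1 4 / 4 1 3 2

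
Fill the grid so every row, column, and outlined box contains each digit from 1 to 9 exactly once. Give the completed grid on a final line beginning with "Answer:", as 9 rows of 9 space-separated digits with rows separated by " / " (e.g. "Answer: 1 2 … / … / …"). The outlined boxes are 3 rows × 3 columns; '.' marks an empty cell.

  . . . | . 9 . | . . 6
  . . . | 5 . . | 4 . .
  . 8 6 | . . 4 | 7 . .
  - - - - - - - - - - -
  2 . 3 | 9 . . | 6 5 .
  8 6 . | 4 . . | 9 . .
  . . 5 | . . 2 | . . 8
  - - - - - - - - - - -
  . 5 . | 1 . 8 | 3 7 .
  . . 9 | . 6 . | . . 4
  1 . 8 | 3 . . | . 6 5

Step 1. [r6c7∈{1}] r6c7 is down to just 1. So r6c7=1.
Step 2. [r9c7∈{2}] r9c7 is down to just 2. So r9c7=2.
Step 3. [r4c2∈{1,4,7}] r4c2 is the only open cell in row 4 admitting 4. So r4c2=4.
Step 4. [r9c2∈{7}] r9c2 has the single candidate 7. So r9c2=7.
Step 5. [r3c4∈{2}] r3c4 has the single candidate 2 ⇒ r3c4=2.
Step 6. [r5c3∈{1,7}] in box 4, 1 fits only at r5c3 ⇒ r5c3=1.
Step 7. [r6c1∈{7,9}] 7 has one home in box 4: r6c1. So r6c1=7.
Step 8. [r6c5∈{3}] nothing but 3 survives at r6c5. So r6c5=3.
Step 9. [r3c5∈{1}] r3c5's peers cover all but 1 ⇒ r3c5=1.
Step 10. [r2c9∈{1,2,3,9}] 1 has one home in col 9: r2c9 ⇒ r2c9=1.
Step 11. [r1c4∈{7,8}] across col 4, 8 lands solely at r1c4 ⇒ r1c4=8.
Step 12. [r2c5∈{7}] only 7 remains possible at r2c5, so r2c5=7.
Step 13. [r2c3∈{2}] r2c3 is down to just 2, so r2c3=2.
Step 14. [r1c6∈{3}] r1c6 is down to just 3, so r1c6=3.
Step 15. [r8c1∈{3}] r8c1's peers cover all but 3. So r8c1=3.
Step 16. [r5c9∈{2,3,7}] col 9 places 2 nowhere but r5c9, so r5c9=2.
Step 17. [r5c6∈{5,7}] 7 has one home in row 5: r5c6. So r5c6=7.
Step 18. [r2c8∈{3,8,9}] across row 2, 8 lands solely at r2c8, so r2c8=8.
Step 19. [r7c3∈{4}] nothing but 4 survives at r7c3 ⇒ r7c3=4.
Step 20. [r3c8∈{3,9}] across col 8, 9 lands solely at r3c8 ⇒ r3c8=9.
Step 21. [r2c2∈{3,9}] across row 2, 3 lands solely at r2c2. So r2c2=3.
Step 22. [r1c1∈{4,5}] in row 1, 4 fits only at r1c1. So r1c1=4.
Step 23. [r8c8∈{1}] r8c8 has the single candidate 1, so r8c8=1.
Step 24. [r3c1∈{5}] nothing but 5 survives at r3c1 ⇒ r3c1=5.
Step 25. [r4c6∈{1}] r4c6 is down to just 1, so r4c6=1.
Step 26. [r3c9∈{3}] r3c9's peers cover all but 3. So r3c9=3.
Step 27. [r7c1∈{6}] only 6 remains possible at r7c1 ⇒ r7c1=6.
Step 28. [r1c7∈{5}] nothing but 5 survives at r1c7 ⇒ r1c7=5.
Step 29. [r8c7∈{8}] r8c7 has the single candidate 8 ⇒ r8c7=8.
Step 30. [r1c3∈{7}] only 7 remains possible at r1c3, so r1c3=7.
Step 31. [r6c4∈{6}] nothing but 6 survives at r6c4, so r6c4=6.
Step 32. [r1c8∈{2}] r1c8's peers cover all but 2, so r1c8=2.
Step 33. [r6c8∈{4}] only 4 remains possible at r6c8. So r6c8=4.
Step 34. [r2c1∈{9}] only 9 remains possible at r2c1. So r2c1=9.
Step 35. [r2c6∈{6}] r2c6's peers cover all but 6. So r2c6=6.
Step 36. [r8c4∈{7}] r8c4's peers cover all but 7, so r8c4=7.
Step 37. [r1c2∈{1}] nothing but 1 survives at r1c2. So r1c2=1.
Step 38. [r6c2∈{9}] r6c2's peers cover all but 9, so r6c2=9.
Step 39. [r9c6∈{9}] r9c6 has the single candidate 9, so r9c6=9.
Step 40. [r7c9∈{9}] r7c9's peers cover all but 9 ⇒ r7c9=9.
Step 41. [r8c2∈{2}] r8c2 has the single candidate 2, so r8c2=2.
Step 42. [r5c5∈{5}] r5c5 has the single candidate 5. So r5c5=5.
Step 43. [r9c5∈{4}] nothing but 4 survives at r9c5 ⇒ r9c5=4.
Step 44. [r8c6∈{5}] r8c6 is down to just 5, so r8c6=5.
Step 45. [r5c8∈{3}] only 3 remains possible at r5c8. So r5c8=3.
Step 46. [r7c5∈{2}] r7c5 has the single candidate 2, so r7c5=2.
Step 47. [r4c5∈{8}] only 8 remains possible at r4c5 ⇒ r4c5=8.
Step 48. [r4c9∈{7}] only 7 remains possible at r4c9 ⇒ r4c9=7.

Answer: 4 1 7 8 9 3 5 2 6 / 9 3 2 5 7 6 4 8 1 / 5 8 6 2 1 4 7 9 3 / 2 4 3 9 8 1 6 5 7 / 8 6 1 4 5 7 9 3 2 / 7 9 5 6 3 2 1 4 8 / 6 5 4 1 2 8 3 7 9 / 3 2 9 7 6 5 8 1 4 / 1 7 8 3 4 9 2 6 5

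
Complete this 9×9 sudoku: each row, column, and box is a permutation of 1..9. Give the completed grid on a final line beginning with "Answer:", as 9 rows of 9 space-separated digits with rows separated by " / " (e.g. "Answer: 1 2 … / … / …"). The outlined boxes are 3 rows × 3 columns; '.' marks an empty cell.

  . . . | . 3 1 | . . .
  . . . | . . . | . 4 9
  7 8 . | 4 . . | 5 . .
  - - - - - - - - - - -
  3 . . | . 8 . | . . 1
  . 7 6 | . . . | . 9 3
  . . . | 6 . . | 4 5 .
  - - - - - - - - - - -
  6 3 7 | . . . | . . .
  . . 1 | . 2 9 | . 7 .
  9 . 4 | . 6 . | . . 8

Step 1. [r8c2∈{5}] r8c2's peers cover all but 5, so r8c2=5.
Step 2. [r9c2∈{2}] r9c2's peers cover all but 2 ⇒ r9c2=2.
Step 3. [r3c8∈{1,2,3,6}] 1 has one home in row 3: r3c8, so r3c8=1.
Step 4. [r2c7∈{2,3,6,7,8}] box 3 places 3 nowhere but r2c7, so r2c7=3.
Step 5. [r7c9∈{2,4,5}] col 9 places 5 nowhere but r7c9, so r7c9=5.
Step 6. [r6c3∈{2,8,9}] r6c3 is the only open cell in col 3 admitting 8, so r6c3=8.
Step 7. [r1c8∈{2,6,8}] across col 8, 8 lands solely at r1c8, so r1c8=8.
Step 8. [r8c4∈{3,8}] in row 8, 3 fits only at r8c4 ⇒ r8c4=3.
Step 9. [r3c5∈{9}] nothing but 9 survives at r3c5 ⇒ r3c5=9.
Step 10. [r4c4∈{2,5,7,9}] 9 has one home in col 4: r4c4, so r4c4=9.
Step 11. [r8c7∈{6}] nothing but 6 survives at r8c7. So r8c7=6.
Step 12. [r1c3∈{2,5,9}] 9 has one home in col 3: r1c3. So r1c3=9.
Step 13. [r4c2∈{4}] r4c2's peers cover all but 4 ⇒ r4c2=4.
Step 14. [r6c6∈{2,3,7}] in row 6, 3 fits only at r6c6. So r6c6=3.
Step 15. [r7c8∈{2}] only 2 remains possible at r7c8 ⇒ r7c8=2.
Step 16. [r1c1∈{2,4,5}] r1c1 is the only open cell in row 1 admitting 4, so r1c1=4.
Step 17. [r1c4∈{2,5,7}] across row 1, 5 lands solely at r1c4, so r1c4=5.
Step 18. [r5c5∈{1,4,5}] in col 5, 5 fits only at r5c5. So r5c5=5.
Step 19. [r2c1∈{1,2,5}] 5 has one home in col 1: r2c1. So r2c1=5.
Step 20. [r2c3∈{2}] r2c3 has the single candidate 2 ⇒ r2c3=2.
Step 21. [r5c4∈{1,2}] in col 4, 2 fits only at r5c4, so r5c4=2.
Step 22. [r6c5∈{1,7}] r6c5 is the only open cell in box 5 admitting 1. So r6c5=1.
Step 23. [r4c6∈{7}] r4c6 has the single candidate 7 ⇒ r4c6=7.
Step 24. [r3c6∈{2,6}] 2 has one home in col 6: r3c6. So r3c6=2.
Step 25. [r1c7∈{2,7}] in col 7, 7 fits only at r1c7 ⇒ r1c7=7.
Step 26. [r2c6∈{6,8}] 6 has one home in col 6: r2c6, so r2c6=6.
Step 27. [r2c4∈{7,8}] across row 2, 8 lands solely at r2c4 ⇒ r2c4=8.
Step 28. [r7c4∈{1}] r7c4 has the single candidate 1. So r7c4=1.
Step 29. [r1c9∈{2,6}] row 1 places 2 nowhere but r1c9. So r1c9=2.
Step 30. [r5c6∈{4}] r5c6 is down to just 4, so r5c6=4.
Step 31. [r9c4∈{7}] only 7 remains possible at r9c4, so r9c4=7.
Step 32. [r5c1∈{1}] r5c1 has the single candidate 1 ⇒ r5c1=1.
Step 33. [r8c9∈{4}] r8c9's peers cover all but 4. So r8c9=4.
Step 34. [r4c8∈{6}] nothing but 6 survives at r4c8 ⇒ r4c8=6.
Step 35. [r3c3∈{3}] r3c3 has the single candidate 3. So r3c3=3.
Step 36. [r5c7∈{8}] only 8 remains possible at r5c7 ⇒ r5c7=8.
Step 37. [r9c6∈{5}] r9c6's peers cover all but 5 ⇒ r9c6=5.
Step 38. [r9c7∈{1}] r9c7 is down to just 1 ⇒ r9c7=1.
Step 39. [r7c6∈{8}] r7c6 has the single candidate 8 ⇒ r7c6=8.
Step 40. [r7c5∈{4}] only 4 remains possible at r7c5, so r7c5=4.
Step 41. [r6c1∈{2}] r6c1 has the single candidate 2. So r6c1=2.
Step 42. [r4c7∈{2}] r4c7 has the single candidate 2 ⇒ r4c7=2.
Step 43. [r9c8∈{3}] r9c8 is down to just 3, so r9c8=3.
Step 44. [r3c9∈{6}] r3c9 is down to just 6, so r3c9=6.
Step 45. [r6c9∈{7}] r6c9 is down to just 7 ⇒ r6c9=7.
Step 46. [r1c2∈{6}] only 6 remains possible at r1c2. So r1c2=6.
Step 47. [r6c2∈{9}] only 9 remains possible at r6c2, so r6c2=9.
Step 48. [r4c3∈{5}] only 5 remains possible at r4c3 ⇒ r4c3=5.
Step 49. [r2c2∈{1}] nothing but 1 survives at r2c2 ⇒ r2c2=1.
Step 50. [r2c5∈{7}] r2c5's peers cover all but 7 ⇒ r2c5=7.
Step 51. [r7c7∈{9}] only 9 remains possible at r7c7. So r7c7=9.
Step 52. [r8c1∈{8}] r8c1 is down to just 8. So r8c1=8.

Answer: 4 6 9 5 3 1 7 8 2 / 5 1 2 8 7 6 3 4 9 / 7 8 3 4 9 2 5 1 6 / 3 4 5 9 8 7 2 6 1 / 1 7 6 2 5 4 8 9 3 / 2 9 8 6 1 3 4 5 7 / 6 3 7 1 4 8 9 2 5 / 8 5 1 3 2 9 6 7 4 / 9 2 4 7 6 5 1 3 8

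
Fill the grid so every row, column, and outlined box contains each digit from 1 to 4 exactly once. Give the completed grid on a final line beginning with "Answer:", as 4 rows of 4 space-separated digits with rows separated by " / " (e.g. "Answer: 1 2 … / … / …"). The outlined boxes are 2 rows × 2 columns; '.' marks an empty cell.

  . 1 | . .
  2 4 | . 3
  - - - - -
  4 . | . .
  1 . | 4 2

Step 1. [r3c3∈{1,3}] r3c3 is the only open cell in col 3 admitting 3 ⇒ r3c3=3.
Step 2. [r1c4∈{4}] r1c4's peers cover all but 4, so r1c4=4.
Step 3. [r2c3∈{1}] r2c3 is down to just 1 ⇒ r2c3=1.
Step 4. [r4c2∈{3}] r4c2 has the single candidate 3 ⇒ r4c2=3.
Step 5. [r3c4∈{1}] nothing but 1 survives at r3c4, so r3c4=1.
Step 6. [r3c2∈{2}] nothing but 2 survives at r3c2. So r3c2=2.
Step 7. [r1c1∈{3}] r1c1's peers cover all but 3 ⇒ r1c1=3.
Step 8. [r1c3∈{2}] r1c3 is down to just 2. So r1c3=2.

Answer: 3 1 2 4 / 2 4 1 3 / 4 2 3 1 / 1 3 4 2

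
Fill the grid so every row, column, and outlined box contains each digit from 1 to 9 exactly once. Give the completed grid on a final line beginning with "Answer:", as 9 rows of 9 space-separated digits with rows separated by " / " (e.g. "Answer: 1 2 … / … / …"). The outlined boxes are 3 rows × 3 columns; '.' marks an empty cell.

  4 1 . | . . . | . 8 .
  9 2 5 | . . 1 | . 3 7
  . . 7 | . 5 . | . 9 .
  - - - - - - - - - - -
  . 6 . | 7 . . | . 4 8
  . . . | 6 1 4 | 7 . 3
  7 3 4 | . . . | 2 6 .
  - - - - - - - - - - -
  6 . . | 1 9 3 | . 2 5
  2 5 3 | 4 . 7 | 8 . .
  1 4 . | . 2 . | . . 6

Step 1. [r3c2∈{8}] r3c2 is down to just 8 ⇒ r3c2=8.
Step 2. [r4c6∈{2,5,9}] in box 5, 2 fits only at r4c6 ⇒ r4c6=2.
Step 3. [r3c6∈{6}] r3c6 has the single candidate 6. So r3c6=6.
Step 4. [r6c9∈{1,9}] r6c9 is the only open cell in row 6 admitting 1 ⇒ r6c9=1.
Step 5. [r9c3∈{8,9}] box 7 places 9 nowhere but r9c3. So r9c3=9.
Step 6. [r6c5∈{8}] only 8 remains possible at r6c5 ⇒ r6c5=8.
Step 7. [r3c9∈{2,4}] col 9 places 4 nowhere but r3c9. So r3c9=4.
Step 8. [r3c4∈{2,3}] across row 3, 2 lands solely at r3c4, so r3c4=2.
Step 9. [r4c1∈{5}] only 5 remains possible at r4c1, so r4c1=5.
Step 10. [r1c6∈{9}] r1c6 is down to just 9. So r1c6=9.
Step 11. [r9c6∈{5,8}] 8 has one home in col 6: r9c6, so r9c6=8.
Step 12. [r1c4∈{3}] r1c4's peers cover all but 3 ⇒ r1c4=3.
Step 13. [r5c1∈{8}] nothing but 8 survives at r5c1, so r5c1=8.
Step 14. [r2c7∈{6}] r2c7 is down to just 6, so r2c7=6.
Step 15. [r6c4∈{5,9}] in row 6, 9 fits only at r6c4. So r6c4=9.
Step 16. [r3c1∈{3}] only 3 remains possible at r3c1, so r3c1=3.
Step 17. [r9c4∈{5}] only 5 remains possible at r9c4 ⇒ r9c4=5.
Step 18. [r3c7∈{1}] r3c7's peers cover all but 1. So r3c7=1.
Step 19. [r1c9∈{2}] r1c9 has the single candidate 2. So r1c9=2.
Step 20. [r8c8∈{1}] r8c8's peers cover all but 1, so r8c8=1.
Step 21. [r2c5∈{4}] r2c5 has the single candidate 4. So r2c5=4.
Step 22. [r6c6∈{5}] only 5 remains possible at r6c6. So r6c6=5.
Step 23. [r1c7∈{5}] only 5 remains possible at r1c7. So r1c7=5.
Step 24. [r4c7∈{9}] r4c7 is down to just 9. So r4c7=9.
Step 25. [r5c2∈{9}] r5c2's peers cover all but 9. So r5c2=9.
Step 26. [r8c9∈{9}] r8c9 is down to just 9, so r8c9=9.
Step 27. [r1c3∈{6}] nothing but 6 survives at r1c3, so r1c3=6.
Step 28. [r5c3∈{2}] only 2 remains possible at r5c3, so r5c3=2.
Step 29. [r9c8∈{7}] r9c8 is down to just 7. So r9c8=7.
Step 30. [r9c7∈{3}] r9c7 is down to just 3 ⇒ r9c7=3.
Step 31. [r4c5∈{3}] r4c5 has the single candidate 3. So r4c5=3.
Step 32. [r7c3∈{8}] r7c3 has the single candidate 8. So r7c3=8.
Step 33. [r2c4∈{8}] r2c4's peers cover all but 8 ⇒ r2c4=8.
Step 34. [r4c3∈{1}] nothing but 1 survives at r4c3, so r4c3=1.
Step 35. [r7c2∈{7}] r7c2 has the single candidate 7. So r7c2=7.
Step 36. [r7c7∈{4}] r7c7 has the single candidate 4 ⇒ r7c7=4.
Step 37. [r8c5∈{6}] nothing but 6 survives at r8c5. So r8c5=6.
Step 38. [r1c5∈{7}] r1c5 is down to just 7 ⇒ r1c5=7.
Step 39. [r5c8∈{5}] r5c8's peers cover all but 5 ⇒ r5c8=5.

Answer: 4 1 6 3 7 9 5 8 2 / 9 2 5 8 4 1 6 3 7 / 3 8 7 2 5 6 1 9 4 / 5 6 1 7 3 2 9 4 8 / 8 9 2 6 1 4 7 5 3 / 7 3 4 9 8 5 2 6 1 / 6 7 8 1 9 3 4 2 5 / 2 5 3 4 6 7 8 1 9 / 1 4 9 5 2 8 3 7 6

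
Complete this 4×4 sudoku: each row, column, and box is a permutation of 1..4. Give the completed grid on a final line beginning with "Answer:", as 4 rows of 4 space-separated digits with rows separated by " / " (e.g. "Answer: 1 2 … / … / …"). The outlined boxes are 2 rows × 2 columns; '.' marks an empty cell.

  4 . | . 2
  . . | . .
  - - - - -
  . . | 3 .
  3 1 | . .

Step 1. [r4c4∈{4}] r4c4's peers cover all but 4, so r4c4=4.
Step 2. [r2c1∈{1,2}] across col 1, 1 lands solely at r2c1, so r2c1=1.
Step 3. [r2c2∈{2,3}] across row 2, 2 lands solely at r2c2. So r2c2=2.
Step 4. [r3c2∈{4}] r3c2 is down to just 4 ⇒ r3c2=4.
Step 5. [r4c3∈{2}] r4c3 is down to just 2. So r4c3=2.
Step 6. [r2c3∈{4}] r2c3's peers cover all but 4, so r2c3=4.
Step 7. [r1c2∈{3}] r1c2 has the single candidate 3. So r1c2=3.
Step 8. [r3c1∈{2}] r3c1's peers cover all but 2. So r3c1=2.
Step 9. [r3c4∈{1}] r3c4 is down to just 1. So r3c4=1.
Step 10. [r2c4∈{3}] only 3 remains possible at r2c4. So r2c4=3.
Step 11. [r1c3∈{1}] r1c3's peers cover all but 1, so r1c3=1.

Answer: 4 3 1 2 / 1 2 4 3 / 2 4 3 1 / 3 1 2 4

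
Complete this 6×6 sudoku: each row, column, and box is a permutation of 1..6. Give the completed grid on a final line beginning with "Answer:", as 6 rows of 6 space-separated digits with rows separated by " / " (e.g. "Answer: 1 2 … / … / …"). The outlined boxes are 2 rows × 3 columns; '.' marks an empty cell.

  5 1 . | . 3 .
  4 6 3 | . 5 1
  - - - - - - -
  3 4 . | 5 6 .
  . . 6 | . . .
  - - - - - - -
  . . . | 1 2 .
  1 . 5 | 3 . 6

Step 1. [r4c1∈{2}] nothing but 2 survives at r4c1. So r4c1=2.
Step 2. [r4c4∈{4}] r4c4 has the single candidate 4 ⇒ r4c4=4.
Step 3. [r1c3∈{2}] nothing but 2 survives at r1c3, so r1c3=2.
Step 4. [r6c5∈{4}] r6c5 is down to just 4 ⇒ r6c5=4.
Step 5. [r5c1∈{6}] r5c1 has the single candidate 6, so r5c1=6.
Step 6. [r3c6∈{2}] r3c6 has the single candidate 2 ⇒ r3c6=2.
Step 7. [r6c2∈{2}] nothing but 2 survives at r6c2. So r6c2=2.
Step 8. [r5c6∈{5}] only 5 remains possible at r5c6. So r5c6=5.
Step 9. [r4c6∈{3}] only 3 remains possible at r4c6 ⇒ r4c6=3.
Step 10. [r4c5∈{1}] only 1 remains possible at r4c5 ⇒ r4c5=1.
Step 11. [r5c2∈{3}] r5c2 is down to just 3, so r5c2=3.
Step 12. [r5c3∈{4}] only 4 remains possible at r5c3 ⇒ r5c3=4.
Step 13. [r1c4∈{6}] r1c4 is down to just 6 ⇒ r1c4=6.
Step 14. [r4c2∈{5}] only 5 remains possible at r4c2. So r4c2=5.
Step 15. [r1c6∈{4}] r1c6 is down to just 4, so r1c6=4.
Step 16. [r2c4∈{2}] only 2 remains possible at r2c4 ⇒ r2c4=2.
Step 17. [r3c3∈{1}] r3c3 has the single candidate 1 ⇒ r3c3=1.

Answer: 5 1 2 6 3 4 / 4 6 3 2 5 1 / 3 4 1 5 6 2 / 2 5 6 4 1 3 / 6 3 4 1 2 5 / 1 2 5 3 4 6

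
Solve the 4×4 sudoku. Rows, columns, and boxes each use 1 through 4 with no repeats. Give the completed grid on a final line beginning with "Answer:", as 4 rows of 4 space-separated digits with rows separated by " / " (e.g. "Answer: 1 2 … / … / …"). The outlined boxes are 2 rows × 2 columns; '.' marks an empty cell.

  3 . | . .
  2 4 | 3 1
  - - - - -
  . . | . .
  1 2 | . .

Step 1. [r4c3∈{4}] only 4 remains possible at r4c3. So r4c3=4.
Step 2. [r1c3∈{2}] only 2 remains possible at r1c3 ⇒ r1c3=2.
Step 3. [r4c4∈{3}] only 3 remains possible at r4c4 ⇒ r4c4=3.
Step 4. [r1c2∈{1}] r1c2 has the single candidate 1. So r1c2=1.
Step 5. [r1c4∈{4}] nothing but 4 survives at r1c4 ⇒ r1c4=4.
Step 6. [r3c1∈{4}] r3c1 is down to just 4 ⇒ r3c1=4.
Step 7. [r3c4∈{2}] r3c4's peers cover all but 2, so r3c4=2.
Step 8. [r3c3∈{1}] r3c3 is down to just 1, so r3c3=1.
Step 9. [r3c2∈{3}] r3c2 is down to just 3. So r3c2=3.

Answer: 3 1 2 4 / 2 4 3 1 / 4 3 1 2 / 1 2 4 3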